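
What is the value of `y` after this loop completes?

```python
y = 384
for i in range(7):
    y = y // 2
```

Halve 7 times: 384 // 2^7 = 3
`y` takes the values: 384 → 192 → 96 → 48 → 24 → 12 → 6 → 3

Answer: 3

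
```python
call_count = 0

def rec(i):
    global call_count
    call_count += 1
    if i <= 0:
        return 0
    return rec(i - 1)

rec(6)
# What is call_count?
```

Linear recursion stepping by 1: 7 calls from i=6 down to ≤0.

Answer: 7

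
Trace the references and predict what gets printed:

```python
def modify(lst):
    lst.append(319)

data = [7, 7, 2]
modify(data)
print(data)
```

Key concept: function modifies passed list.
Step by step:
`data = [7, 7, 2]` → data = [7, 7, 2]
`modify(data)` → data = [7, 7, 2, 319]
`print(data)` → prints [7, 7, 2, 319]

Answer: [7, 7, 2, 319]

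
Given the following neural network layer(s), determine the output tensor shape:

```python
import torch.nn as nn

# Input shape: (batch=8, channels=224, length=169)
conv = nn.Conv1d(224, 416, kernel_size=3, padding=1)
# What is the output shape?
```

Input: (8, 224, 169) -> Output: (8, 416, 169)

Answer: (8, 416, 169)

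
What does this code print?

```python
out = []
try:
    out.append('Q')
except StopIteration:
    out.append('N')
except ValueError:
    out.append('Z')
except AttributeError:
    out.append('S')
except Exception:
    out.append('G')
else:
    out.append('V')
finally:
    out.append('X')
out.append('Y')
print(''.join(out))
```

Execution trace: 'Q' (try body, no exception) → 'V' (else) → 'X' (finally) → 'Y' (after the try/except). Output: QVXY

Answer: QVXY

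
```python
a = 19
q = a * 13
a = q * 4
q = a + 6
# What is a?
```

Trace:
`a = 19` → a = 19
`q = a * 13` → q = 247
`a = q * 4` → a = 988
`q = a + 6` → q = 994
So a = 988

Answer: 988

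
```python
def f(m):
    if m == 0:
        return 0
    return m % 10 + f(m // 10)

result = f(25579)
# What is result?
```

Sum of digits of 25579: 9 + 7 + 5 + 5 + 2 = 28

Answer: 28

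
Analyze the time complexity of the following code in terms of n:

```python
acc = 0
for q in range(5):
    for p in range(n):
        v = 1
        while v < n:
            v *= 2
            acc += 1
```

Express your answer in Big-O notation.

Each loop level contributes: 1 × n × log n. Multiplying the contributions gives O(n log n).

Answer: O(n log n)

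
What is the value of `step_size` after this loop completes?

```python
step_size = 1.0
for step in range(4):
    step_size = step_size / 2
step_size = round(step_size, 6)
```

Halving LR 4 times: 1 / 2^4
`step_size` takes the values: 1.0 → 0.5 → 0.25 → 0.125 → 0.0625

Answer: 0.0625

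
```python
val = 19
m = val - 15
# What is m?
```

Trace:
`val = 19` → val = 19
`m = val - 15` → m = 4
So m = 4

Answer: 4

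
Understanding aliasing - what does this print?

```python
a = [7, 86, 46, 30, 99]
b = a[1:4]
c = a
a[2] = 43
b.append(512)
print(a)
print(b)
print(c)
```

Key concept: slice vs alias.
Step by step:
`a = [7, 86, 46, 30, 99]` → a = [7, 86, 46, 30, 99]
`b = a[1:4]` → b = [86, 46, 30]
`c = a` → c = [7, 86, 46, 30, 99] (same object as a)
`a[2] = 43` → a = [7, 86, 43, 30, 99] (same object as c); c = [7, 86, 43, 30, 99] (same object as a)
`b.append(512)` → b = [86, 46, 30, 512]
`print(a)` → prints [7, 86, 43, 30, 99]
`print(b)` → prints [86, 46, 30, 512]
`print(c)` → prints [7, 86, 43, 30, 99]

Answer:
[7, 86, 43, 30, 99]
[86, 46, 30, 512]
[7, 86, 43, 30, 99]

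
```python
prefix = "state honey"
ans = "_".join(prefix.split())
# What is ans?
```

Trace:
`prefix = "state honey"` → prefix = 'state honey'
`ans = "_".join(prefix.split())` → ans = 'state_honey'
So ans = 'state_honey'

Answer: 'state_honey'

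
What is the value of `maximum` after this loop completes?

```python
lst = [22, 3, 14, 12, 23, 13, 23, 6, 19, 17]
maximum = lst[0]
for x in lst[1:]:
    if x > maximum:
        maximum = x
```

Maximum of [22, 3, 14, 12, 23, 13, 23, 6, 19, 17]
`maximum` takes the values: 22 → 23

Answer: 23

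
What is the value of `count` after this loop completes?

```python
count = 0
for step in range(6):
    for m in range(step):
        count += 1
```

Triangle number: 0+1+2+...+5
`count` takes the values: 0 → 1 → 2 → 3 → 4 → 5 → 6 → 7 → 8 → 9 → 10 → 11 → 12 → 13 → 14 → 15

Answer: 15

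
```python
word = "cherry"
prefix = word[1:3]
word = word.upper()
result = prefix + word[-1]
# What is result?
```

Trace:
`word = "cherry"` → word = 'cherry'
`prefix = word[1:3]` → prefix = 'he'
`word = word.upper()` → word = 'CHERRY'
`result = prefix + word[-1]` → result = 'heY'
So result = 'heY'

Answer: 'heY'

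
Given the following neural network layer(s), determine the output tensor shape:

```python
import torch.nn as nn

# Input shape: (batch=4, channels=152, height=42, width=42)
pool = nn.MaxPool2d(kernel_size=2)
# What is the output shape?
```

Input: (4, 152, 42, 42) -> Output: (4, 152, 21, 21)

Answer: (4, 152, 21, 21)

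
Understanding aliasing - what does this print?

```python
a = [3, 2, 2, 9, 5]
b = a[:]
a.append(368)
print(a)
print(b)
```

Key concept: slice [:] creates copy.
Step by step:
`a = [3, 2, 2, 9, 5]` → a = [3, 2, 2, 9, 5]
`b = a[:]` → b = [3, 2, 2, 9, 5]
`a.append(368)` → a = [3, 2, 2, 9, 5, 368]
`print(a)` → prints [3, 2, 2, 9, 5, 368]
`print(b)` → prints [3, 2, 2, 9, 5]

Answer:
[3, 2, 2, 9, 5, 368]
[3, 2, 2, 9, 5]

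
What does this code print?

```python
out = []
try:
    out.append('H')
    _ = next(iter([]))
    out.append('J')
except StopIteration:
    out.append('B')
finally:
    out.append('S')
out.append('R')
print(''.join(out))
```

Execution trace: 'H' (try body) → 'B' (except StopIteration) → 'S' (finally) → 'R' (after the try/except). Output: HBSR

Answer: HBSR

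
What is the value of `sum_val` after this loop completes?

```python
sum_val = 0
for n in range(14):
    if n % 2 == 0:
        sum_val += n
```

Sum of even numbers 0 to 13
`sum_val` takes the values: 0 → 2 → 6 → 12 → 20 → 30 → 42

Answer: 42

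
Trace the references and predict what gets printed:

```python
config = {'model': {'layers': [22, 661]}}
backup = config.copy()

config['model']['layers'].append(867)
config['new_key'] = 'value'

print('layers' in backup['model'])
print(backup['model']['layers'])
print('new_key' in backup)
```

Key concept: shallow copy gotcha with nested dict.
Step by step:
`config = {'model': {'layers': [22, 661]}}` → config = {'model': {'layers': [22, 661]}}
`backup = config.copy()` → backup = {'model': {'layers': [22, 661]}}
`config['model']['layers'].append(867)` → config = {'model': {'layers': [22, 661, 867]}}; backup = {'model': {'layers': [22, 661, 867]}}
`config['new_key'] = 'value'` → config = {'model': {'layers': [22, 661, 867]}, 'new_key': 'value'}
`print('layers' in backup['model'])` → prints True
`print(backup['model']['layers'])` → prints [22, 661, 867]
`print('new_key' in backup)` → prints False

Answer:
True
[22, 661, 867]
False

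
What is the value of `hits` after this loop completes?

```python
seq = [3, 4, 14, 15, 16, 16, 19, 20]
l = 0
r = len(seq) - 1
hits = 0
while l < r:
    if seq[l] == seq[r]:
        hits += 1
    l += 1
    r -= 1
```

Count matching pairs from ends
`hits` takes the values: 0

Answer: 0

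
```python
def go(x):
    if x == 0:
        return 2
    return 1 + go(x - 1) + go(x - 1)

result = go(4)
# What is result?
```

go(x) = 1 + 2·go(x-1), go(0)=2. Closed form: (2+1)·2^4 - 1 = 47.

Answer: 47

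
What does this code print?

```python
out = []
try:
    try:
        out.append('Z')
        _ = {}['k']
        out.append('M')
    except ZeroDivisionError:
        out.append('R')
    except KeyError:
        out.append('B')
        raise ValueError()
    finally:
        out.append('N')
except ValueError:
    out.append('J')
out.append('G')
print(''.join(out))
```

Execution trace: 'Z' (try body) → 'B' (except KeyError) → 'N' (finally) → 'J' (outer except ValueError) → 'G' (after the try/except). Output: ZBNJG

Answer: ZBNJG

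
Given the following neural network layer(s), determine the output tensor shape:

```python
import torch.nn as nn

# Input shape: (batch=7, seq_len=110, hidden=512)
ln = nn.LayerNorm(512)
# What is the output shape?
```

Input: (7, 110, 512) -> Output: (7, 110, 512)

Answer: (7, 110, 512)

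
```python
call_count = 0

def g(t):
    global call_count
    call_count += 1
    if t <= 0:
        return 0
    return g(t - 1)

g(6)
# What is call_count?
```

Linear recursion stepping by 1: 7 calls from t=6 down to ≤0.

Answer: 7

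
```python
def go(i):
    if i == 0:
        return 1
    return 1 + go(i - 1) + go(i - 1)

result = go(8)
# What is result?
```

go(i) = 1 + 2·go(i-1), go(0)=1. Closed form: (1+1)·2^8 - 1 = 511.

Answer: 511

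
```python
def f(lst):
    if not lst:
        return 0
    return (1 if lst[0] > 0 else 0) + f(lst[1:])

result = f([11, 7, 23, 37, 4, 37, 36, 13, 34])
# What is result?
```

Count of positive elements in [11, 7, 23, 37, 4, 37, 36, 13, 34] = 9

Answer: 9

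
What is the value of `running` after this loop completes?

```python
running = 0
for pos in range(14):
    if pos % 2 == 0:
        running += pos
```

Sum of even numbers 0 to 13
`running` takes the values: 0 → 2 → 6 → 12 → 20 → 30 → 42

Answer: 42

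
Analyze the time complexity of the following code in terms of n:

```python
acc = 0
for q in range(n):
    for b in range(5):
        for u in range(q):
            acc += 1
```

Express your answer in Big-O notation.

Each loop level contributes: n × 1 × n. Multiplying the contributions gives O(n^2).

Answer: O(n^2)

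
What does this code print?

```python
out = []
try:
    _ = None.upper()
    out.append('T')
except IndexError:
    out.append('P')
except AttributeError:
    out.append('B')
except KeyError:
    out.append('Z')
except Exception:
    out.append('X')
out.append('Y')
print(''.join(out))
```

Execution trace: 'B' (except AttributeError) → 'Y' (after the try/except). Output: BY

Answer: BY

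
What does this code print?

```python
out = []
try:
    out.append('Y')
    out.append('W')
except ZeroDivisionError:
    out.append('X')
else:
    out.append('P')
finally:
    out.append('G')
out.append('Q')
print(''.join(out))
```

Execution trace: 'Y' (try body) → 'W' (try body, no exception) → 'P' (else) → 'G' (finally) → 'Q' (after the try/except). Output: YWPGQ

Answer: YWPGQ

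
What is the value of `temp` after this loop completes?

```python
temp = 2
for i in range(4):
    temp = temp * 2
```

Multiply by 2, 4 times: 2 * 2^4 = 32
`temp` takes the values: 2 → 4 → 8 → 16 → 32

Answer: 32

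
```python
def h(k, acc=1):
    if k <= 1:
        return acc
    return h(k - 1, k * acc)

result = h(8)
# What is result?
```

Accumulator trace (n, acc): (8, 1) -> (7, 8) -> (6, 56) -> (5, 336) -> (4, 1680) -> (3, 6720) -> (2, 20160) -> (1, 40320) -> return 40320

Answer: 40320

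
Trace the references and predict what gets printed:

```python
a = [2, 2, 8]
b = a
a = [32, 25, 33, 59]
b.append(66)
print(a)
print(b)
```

Key concept: rebinding vs mutation: a is rebound to a new list, b still points at the original.
Step by step:
`a = [2, 2, 8]` → a = [2, 2, 8]
`b = a` → b = [2, 2, 8] (same object as a)
`a = [32, 25, 33, 59]` → a = [32, 25, 33, 59]
`b.append(66)` → b = [2, 2, 8, 66]
`print(a)` → prints [32, 25, 33, 59]
`print(b)` → prints [2, 2, 8, 66]

Answer:
[32, 25, 33, 59]
[2, 2, 8, 66]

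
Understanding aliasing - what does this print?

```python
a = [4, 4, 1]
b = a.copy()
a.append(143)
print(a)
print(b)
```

Key concept: list.copy() creates independent copy.
Step by step:
`a = [4, 4, 1]` → a = [4, 4, 1]
`b = a.copy()` → b = [4, 4, 1]
`a.append(143)` → a = [4, 4, 1, 143]
`print(a)` → prints [4, 4, 1, 143]
`print(b)` → prints [4, 4, 1]

Answer:
[4, 4, 1, 143]
[4, 4, 1]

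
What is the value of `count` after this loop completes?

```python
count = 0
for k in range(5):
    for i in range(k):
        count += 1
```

Triangle number: 0+1+2+...+4
`count` takes the values: 0 → 1 → 2 → 3 → 4 → 5 → 6 → 7 → 8 → 9 → 10

Answer: 10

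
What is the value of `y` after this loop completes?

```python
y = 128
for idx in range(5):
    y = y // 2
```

Halve 5 times: 128 // 2^5 = 4
`y` takes the values: 128 → 64 → 32 → 16 → 8 → 4

Answer: 4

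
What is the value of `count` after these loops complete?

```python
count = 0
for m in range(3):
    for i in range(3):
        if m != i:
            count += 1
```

3² - 3 (exclude diagonal)
`count` takes the values: 0 → 1 → 2 → 3 → 4 → 5 → 6

Answer: 6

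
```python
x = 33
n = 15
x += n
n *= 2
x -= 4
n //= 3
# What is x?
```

Trace:
`x = 33` → x = 33
`n = 15` → n = 15
`x += n` → x = 48
`n *= 2` → n = 30
`x -= 4` → x = 44
`n //= 3` → n = 10
So x = 44

Answer: 44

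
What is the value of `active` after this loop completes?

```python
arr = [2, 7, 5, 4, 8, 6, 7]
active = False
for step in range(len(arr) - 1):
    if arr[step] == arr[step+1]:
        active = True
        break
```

Check consecutive duplicates in [2, 7, 5, 4, 8, 6, 7]
`active` takes the values: False

Answer: False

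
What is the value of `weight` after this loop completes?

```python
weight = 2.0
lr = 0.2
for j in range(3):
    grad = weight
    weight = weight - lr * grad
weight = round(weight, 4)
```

Gradient descent: w = 2.0 * (1 - 0.2)^3
`weight` takes the values: 2.0 → 1.6 → 1.28 → 1.024

Answer: 1.024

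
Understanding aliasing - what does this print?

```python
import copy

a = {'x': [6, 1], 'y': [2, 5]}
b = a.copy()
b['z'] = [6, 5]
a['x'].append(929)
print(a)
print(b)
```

Key concept: shallow copy of dict with mutable values.
Step by step:
`a = {'x': [6, 1], 'y': [2, 5]}` → a = {'x': [6, 1], 'y': [2, 5]}
`b = a.copy()` → b = {'x': [6, 1], 'y': [2, 5]}
`b['z'] = [6, 5]` → b = {'x': [6, 1], 'y': [2, 5], 'z': [6, 5]}
`a['x'].append(929)` → a = {'x': [6, 1, 929], 'y': [2, 5]}; b = {'x': [6, 1, 929], 'y': [2, 5], 'z': [6, 5]}
`print(a)` → prints {'x': [6, 1, 929], 'y': [2, 5]}
`print(b)` → prints {'x': [6, 1, 929], 'y': [2, 5], 'z': [6, 5]}

Answer:
{'x': [6, 1, 929], 'y': [2, 5]}
{'x': [6, 1, 929], 'y': [2, 5], 'z': [6, 5]}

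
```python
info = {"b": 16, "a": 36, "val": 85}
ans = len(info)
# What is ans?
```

Trace:
`info = {"b": 16, "a": 36, "val": 85}` → info = {'b': 16, 'a': 36, 'val': 85}
`ans = len(info)` → ans = 3
So ans = 3

Answer: 3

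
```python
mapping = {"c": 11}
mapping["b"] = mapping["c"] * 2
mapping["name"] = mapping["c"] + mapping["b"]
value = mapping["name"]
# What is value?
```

Trace:
`mapping = {"c": 11}` → mapping = {'c': 11}
`mapping["b"] = mapping["c"] * 2` → mapping = {'c': 11, 'b': 22}
`mapping["name"] = mapping["c"] + mapping["b"]` → mapping = {'c': 11, 'b': 22, 'name': 33}
`value = mapping["name"]` → value = 33
So value = 33

Answer: 33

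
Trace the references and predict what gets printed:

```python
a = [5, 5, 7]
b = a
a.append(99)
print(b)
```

Key concept: basic list aliasing.
Step by step:
`a = [5, 5, 7]` → a = [5, 5, 7]
`b = a` → b = [5, 5, 7] (same object as a)
`a.append(99)` → a = [5, 5, 7, 99] (same object as b); b = [5, 5, 7, 99] (same object as a)
`print(b)` → prints [5, 5, 7, 99]

Answer: [5, 5, 7, 99]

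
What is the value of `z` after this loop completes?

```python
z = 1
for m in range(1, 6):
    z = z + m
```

Start at 1, add 1 through 5
`z` takes the values: 1 → 2 → 4 → 7 → 11 → 16

Answer: 16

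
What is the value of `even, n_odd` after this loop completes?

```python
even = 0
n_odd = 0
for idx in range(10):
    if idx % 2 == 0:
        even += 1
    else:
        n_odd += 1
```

Count evens and odds in range(10)
`even, n_odd` takes the values: (0, 0) → (1, 0) → (1, 1) → (2, 1) → (2, 2) → (3, 2) → (3, 3) → (4, 3) → (4, 4) → (5, 4) → (5, 5)

Answer: 5, 5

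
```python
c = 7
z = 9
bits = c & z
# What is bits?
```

Trace:
`c = 7` → c = 7
`z = 9` → z = 9
`bits = c & z` → bits = 1
So bits = 1

Answer: 1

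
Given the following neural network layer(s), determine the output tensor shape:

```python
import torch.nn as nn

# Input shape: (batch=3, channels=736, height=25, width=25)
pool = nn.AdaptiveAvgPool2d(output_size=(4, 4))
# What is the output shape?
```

Input: (3, 736, 25, 25) -> Output: (3, 736, 4, 4)

Answer: (3, 736, 4, 4)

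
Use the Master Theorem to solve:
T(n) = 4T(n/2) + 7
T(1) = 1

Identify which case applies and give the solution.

a=4, b=2, f(n)=7. log_2(4) = 2. Since c=0 < 2, Case 1 applies: T(n) = Θ(n^log_b(a)) = O(n^2).

Answer: O(n^2) - Case 1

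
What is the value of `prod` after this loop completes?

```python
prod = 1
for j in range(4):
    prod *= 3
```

3^4 = 81
`prod` takes the values: 1 → 3 → 9 → 27 → 81

Answer: 81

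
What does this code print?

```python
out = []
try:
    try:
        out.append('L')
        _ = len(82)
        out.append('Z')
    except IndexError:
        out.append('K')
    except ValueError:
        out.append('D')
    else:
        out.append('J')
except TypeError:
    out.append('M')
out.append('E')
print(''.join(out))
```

Execution trace: 'L' (try body) → 'M' (outer except TypeError) → 'E' (after the try/except). Output: LME

Answer: LME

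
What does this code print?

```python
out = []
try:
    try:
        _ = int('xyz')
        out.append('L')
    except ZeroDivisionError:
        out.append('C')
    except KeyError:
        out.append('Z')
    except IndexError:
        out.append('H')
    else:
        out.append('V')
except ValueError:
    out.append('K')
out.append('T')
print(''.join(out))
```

Execution trace: 'K' (outer except ValueError) → 'T' (after the try/except). Output: KT

Answer: KT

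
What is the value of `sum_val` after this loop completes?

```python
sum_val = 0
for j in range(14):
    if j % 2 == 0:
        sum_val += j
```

Sum of even numbers 0 to 13
`sum_val` takes the values: 0 → 2 → 6 → 12 → 20 → 30 → 42

Answer: 42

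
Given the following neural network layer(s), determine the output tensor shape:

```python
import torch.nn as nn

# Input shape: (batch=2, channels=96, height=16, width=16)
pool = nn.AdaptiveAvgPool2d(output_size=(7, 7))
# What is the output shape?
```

Input: (2, 96, 16, 16) -> Output: (2, 96, 7, 7)

Answer: (2, 96, 7, 7)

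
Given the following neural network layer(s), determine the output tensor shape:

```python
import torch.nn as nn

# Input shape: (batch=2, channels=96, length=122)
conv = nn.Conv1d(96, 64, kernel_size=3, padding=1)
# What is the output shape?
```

Input: (2, 96, 122) -> Output: (2, 64, 122)

Answer: (2, 64, 122)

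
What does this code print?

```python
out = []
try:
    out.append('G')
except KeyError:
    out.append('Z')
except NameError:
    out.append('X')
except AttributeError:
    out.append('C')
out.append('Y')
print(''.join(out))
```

Execution trace: 'G' (try body, no exception) → 'Y' (after the try/except). Output: GY

Answer: GY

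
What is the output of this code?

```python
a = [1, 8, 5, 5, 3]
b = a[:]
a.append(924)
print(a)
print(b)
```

Key concept: slice [:] creates copy.
Step by step:
`a = [1, 8, 5, 5, 3]` → a = [1, 8, 5, 5, 3]
`b = a[:]` → b = [1, 8, 5, 5, 3]
`a.append(924)` → a = [1, 8, 5, 5, 3, 924]
`print(a)` → prints [1, 8, 5, 5, 3, 924]
`print(b)` → prints [1, 8, 5, 5, 3]

Answer:
[1, 8, 5, 5, 3, 924]
[1, 8, 5, 5, 3]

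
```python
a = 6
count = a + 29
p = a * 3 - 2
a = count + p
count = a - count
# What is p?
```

Trace:
`a = 6` → a = 6
`count = a + 29` → count = 35
`p = a * 3 - 2` → p = 16
`a = count + p` → a = 51
`count = a - count` → count = 16
So p = 16

Answer: 16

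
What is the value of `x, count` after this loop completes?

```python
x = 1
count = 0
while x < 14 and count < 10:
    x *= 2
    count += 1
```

Double until >= 14 or 10 iterations
`x, count` takes the values: (1, 0) → (2, 0) → (2, 1) → (4, 1) → (4, 2) → (8, 2) → (8, 3) → (16, 3) → (16, 4)

Answer: 16, 4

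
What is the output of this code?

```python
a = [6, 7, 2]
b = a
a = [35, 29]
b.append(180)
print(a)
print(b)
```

Key concept: rebinding vs mutation: a is rebound to a new list, b still points at the original.
Step by step:
`a = [6, 7, 2]` → a = [6, 7, 2]
`b = a` → b = [6, 7, 2] (same object as a)
`a = [35, 29]` → a = [35, 29]
`b.append(180)` → b = [6, 7, 2, 180]
`print(a)` → prints [35, 29]
`print(b)` → prints [6, 7, 2, 180]

Answer:
[35, 29]
[6, 7, 2, 180]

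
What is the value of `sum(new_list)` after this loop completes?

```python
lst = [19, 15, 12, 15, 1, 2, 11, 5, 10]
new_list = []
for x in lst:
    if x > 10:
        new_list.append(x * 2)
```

Sum of doubled values > 10
`new_list` takes the values: [] → [38] → [38, 30] → [38, 30, 24] → [38, 30, 24, 30] → [38, 30, 24, 30, 22]
So `sum(new_list)` = 144

Answer: 144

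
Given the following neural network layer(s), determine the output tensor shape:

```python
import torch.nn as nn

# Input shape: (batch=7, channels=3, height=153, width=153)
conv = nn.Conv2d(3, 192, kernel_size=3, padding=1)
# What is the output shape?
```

Input: (7, 3, 153, 153) -> Output: (7, 192, 153, 153)

Answer: (7, 192, 153, 153)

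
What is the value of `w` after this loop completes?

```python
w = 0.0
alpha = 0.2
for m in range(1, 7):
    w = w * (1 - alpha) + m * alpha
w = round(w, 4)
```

Moving average with lr=0.2
`w` takes the values: 0.0 → 0.2 → 0.56 → 1.048 → 1.6384 → 2.31072 → 3.048576 → 3.0486

Answer: 3.0486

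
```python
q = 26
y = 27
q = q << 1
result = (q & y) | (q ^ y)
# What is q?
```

Trace:
`q = 26` → q = 26
`y = 27` → y = 27
`q = q << 1` → q = 52
`result = (q & y) | (q ^ y)` → result = 63
So q = 52

Answer: 52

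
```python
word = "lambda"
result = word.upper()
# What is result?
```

Trace:
`word = "lambda"` → word = 'lambda'
`result = word.upper()` → result = 'LAMBDA'
So result = 'LAMBDA'

Answer: 'LAMBDA'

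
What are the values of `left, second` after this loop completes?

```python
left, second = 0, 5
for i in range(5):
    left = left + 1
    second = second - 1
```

left goes 0→5, second goes 5→0
`left, second` takes the values: (0, 5) → (1, 5) → (1, 4) → (2, 4) → (2, 3) → (3, 3) → (3, 2) → (4, 2) → (4, 1) → (5, 1) → (5, 0)

Answer: 5, 0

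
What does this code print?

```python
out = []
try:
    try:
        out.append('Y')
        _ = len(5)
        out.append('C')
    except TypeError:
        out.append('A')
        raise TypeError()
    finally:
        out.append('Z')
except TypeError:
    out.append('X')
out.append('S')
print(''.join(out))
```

Execution trace: 'Y' (inner try body) → 'A' (inner except TypeError) → 'Z' (inner finally) → 'X' (outer except TypeError) → 'S' (after the try/except). Output: YAZXS

Answer: YAZXS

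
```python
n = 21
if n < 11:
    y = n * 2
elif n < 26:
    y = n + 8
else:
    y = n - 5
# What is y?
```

Trace:
`n = 21` → n = 21
`if n < 11: ...` → n < 11 is False, n < 26 is True → y = 29
So y = 29

Answer: 29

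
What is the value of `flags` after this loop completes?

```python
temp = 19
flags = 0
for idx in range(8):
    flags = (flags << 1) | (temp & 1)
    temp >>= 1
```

Reverse lowest 8 bits of 19
`flags` takes the values: 0 → 1 → 3 → 6 → 12 → 25 → 50 → 100 → 200

Answer: 200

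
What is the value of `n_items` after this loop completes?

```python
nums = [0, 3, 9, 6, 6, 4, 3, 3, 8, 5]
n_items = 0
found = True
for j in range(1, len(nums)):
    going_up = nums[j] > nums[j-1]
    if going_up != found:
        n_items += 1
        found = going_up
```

Count direction changes in [0, 3, 9, 6, 6, 4, 3, 3, 8, 5]
`n_items` takes the values: 0 → 1 → 2 → 3

Answer: 3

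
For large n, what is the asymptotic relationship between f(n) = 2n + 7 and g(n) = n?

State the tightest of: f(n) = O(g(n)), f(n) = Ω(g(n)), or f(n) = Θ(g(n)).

2n + 7 vs n: f(n) = Θ(g(n)) — they are asymptotically equivalent (constant factors don't affect Θ).

Answer: f(n) = Θ(g(n)) — they are asymptotically equivalent (constant factors don't affect Θ).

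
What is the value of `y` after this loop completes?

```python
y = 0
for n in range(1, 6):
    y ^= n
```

XOR of 1 to 5
`y` takes the values: 0 → 1 → 3 → 0 → 4 → 1

Answer: 1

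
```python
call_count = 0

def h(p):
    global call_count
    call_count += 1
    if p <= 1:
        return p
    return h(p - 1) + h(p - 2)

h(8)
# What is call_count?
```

Calls(p) = 1 + Calls(p-1) + Calls(p-2); Calls(0)=Calls(1)=1. For p=8 this gives 67.

Answer: 67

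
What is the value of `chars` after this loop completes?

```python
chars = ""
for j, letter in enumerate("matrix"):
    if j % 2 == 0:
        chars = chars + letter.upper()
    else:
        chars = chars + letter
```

Uppercase even positions in 'matrix'
`chars` takes the values: "" → "M" → "Ma" → "MaT" → "MaTr" → "MaTrI" → "MaTrIx"

Answer: "MaTrIx"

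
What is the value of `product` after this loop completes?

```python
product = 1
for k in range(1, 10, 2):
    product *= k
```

Product of 1, 3, 5, ... up to 9
`product` takes the values: 1 → 3 → 15 → 105 → 945

Answer: 945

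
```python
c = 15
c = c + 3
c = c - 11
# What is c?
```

Trace:
`c = 15` → c = 15
`c = c + 3` → c = 18
`c = c - 11` → c = 7
So c = 7

Answer: 7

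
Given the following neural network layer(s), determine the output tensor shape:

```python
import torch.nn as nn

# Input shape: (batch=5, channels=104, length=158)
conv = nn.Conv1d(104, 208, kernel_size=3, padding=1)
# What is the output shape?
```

Input: (5, 104, 158) -> Output: (5, 208, 158)

Answer: (5, 208, 158)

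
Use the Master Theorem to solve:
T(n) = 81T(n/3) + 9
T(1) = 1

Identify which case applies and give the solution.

a=81, b=3, f(n)=9. log_3(81) = 4. Since c=0 < 4, Case 1 applies: T(n) = Θ(n^log_b(a)) = O(n^4).

Answer: O(n^4) - Case 1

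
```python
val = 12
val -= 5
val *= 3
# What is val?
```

Trace:
`val = 12` → val = 12
`val -= 5` → val = 7
`val *= 3` → val = 21
So val = 21

Answer: 21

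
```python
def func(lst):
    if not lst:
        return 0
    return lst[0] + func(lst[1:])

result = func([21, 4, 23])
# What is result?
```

21 + 4 + 23 + 0 = 48

Answer: 48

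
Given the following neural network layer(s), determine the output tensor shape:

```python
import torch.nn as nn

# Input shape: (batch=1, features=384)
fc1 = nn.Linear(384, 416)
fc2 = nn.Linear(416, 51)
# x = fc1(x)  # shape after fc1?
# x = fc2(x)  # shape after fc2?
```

Input: (1, 384) -> after fc1: (1, 416) -> Output: (1, 51)

Answer: (1, 51)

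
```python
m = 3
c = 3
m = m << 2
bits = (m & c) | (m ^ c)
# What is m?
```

Trace:
`m = 3` → m = 3
`c = 3` → c = 3
`m = m << 2` → m = 12
`bits = (m & c) | (m ^ c)` → bits = 15
So m = 12

Answer: 12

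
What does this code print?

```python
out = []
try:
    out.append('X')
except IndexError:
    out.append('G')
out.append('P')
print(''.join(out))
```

Execution trace: 'X' (try body, no exception) → 'P' (after the try/except). Output: XP

Answer: XP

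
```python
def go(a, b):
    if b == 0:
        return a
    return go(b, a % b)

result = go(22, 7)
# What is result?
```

go(22, 7) -> go(7, 1) -> go(1, 0) -> 1

Answer: 1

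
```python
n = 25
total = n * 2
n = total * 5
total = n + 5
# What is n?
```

Trace:
`n = 25` → n = 25
`total = n * 2` → total = 50
`n = total * 5` → n = 250
`total = n + 5` → total = 255
So n = 250

Answer: 250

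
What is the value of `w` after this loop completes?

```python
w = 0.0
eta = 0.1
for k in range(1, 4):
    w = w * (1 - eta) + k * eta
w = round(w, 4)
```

Moving average with lr=0.1
`w` takes the values: 0.0 → 0.1 → 0.29 → 0.561

Answer: 0.561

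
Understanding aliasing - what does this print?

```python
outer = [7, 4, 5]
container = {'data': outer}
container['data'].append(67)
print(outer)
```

Key concept: dict holds reference to list.
Step by step:
`outer = [7, 4, 5]` → outer = [7, 4, 5]
`container = {'data': outer}` → container = {'data': [7, 4, 5]}
`container['data'].append(67)` → outer = [7, 4, 5, 67]; container = {'data': [7, 4, 5, 67]}
`print(outer)` → prints [7, 4, 5, 67]

Answer: [7, 4, 5, 67]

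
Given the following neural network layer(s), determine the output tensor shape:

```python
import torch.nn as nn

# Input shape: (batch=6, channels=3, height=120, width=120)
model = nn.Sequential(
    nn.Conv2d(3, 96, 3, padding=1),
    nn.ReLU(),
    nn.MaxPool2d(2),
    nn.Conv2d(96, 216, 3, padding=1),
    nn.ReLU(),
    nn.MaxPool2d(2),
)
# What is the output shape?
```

Input: (6, 3, 120, 120) -> after first Conv2d: (6, 96, 120, 120) -> after first MaxPool2d: (6, 96, 60, 60) -> after second Conv2d: (6, 216, 60, 60) -> Output: (6, 216, 30, 30)

Answer: (6, 216, 30, 30)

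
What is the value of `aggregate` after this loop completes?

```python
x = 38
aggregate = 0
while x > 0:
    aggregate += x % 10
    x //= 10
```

Sum digits of 38
`aggregate` takes the values: 0 → 8 → 11

Answer: 11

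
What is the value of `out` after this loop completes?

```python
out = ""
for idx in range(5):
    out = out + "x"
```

Repeat 'x' 5 times
`out` takes the values: "" → "x" → "xx" → "xxx" → "xxxx" → "xxxxx"

Answer: "xxxxx"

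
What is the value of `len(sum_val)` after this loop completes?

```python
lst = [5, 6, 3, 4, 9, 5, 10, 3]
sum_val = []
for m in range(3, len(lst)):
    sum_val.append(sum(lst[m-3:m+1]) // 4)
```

Number of 4-element averages
`sum_val` takes the values: [] → [4] → [4, 5] → [4, 5, 5] → [4, 5, 5, 7] → [4, 5, 5, 7, 6]
So `len(sum_val)` = 5

Answer: 5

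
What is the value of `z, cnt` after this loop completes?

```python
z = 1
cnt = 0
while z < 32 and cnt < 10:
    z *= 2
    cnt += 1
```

Double until >= 32 or 10 iterations
`z, cnt` takes the values: (1, 0) → (2, 0) → (2, 1) → (4, 1) → (4, 2) → (8, 2) → (8, 3) → (16, 3) → (16, 4) → (32, 4) → (32, 5)

Answer: 32, 5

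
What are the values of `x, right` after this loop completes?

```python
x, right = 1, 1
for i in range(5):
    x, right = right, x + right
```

Fibonacci: after 5 iterations
`x, right` takes the values: (1, 1) → (1, 2) → (2, 3) → (3, 5) → (5, 8) → (8, 13)

Answer: 8, 13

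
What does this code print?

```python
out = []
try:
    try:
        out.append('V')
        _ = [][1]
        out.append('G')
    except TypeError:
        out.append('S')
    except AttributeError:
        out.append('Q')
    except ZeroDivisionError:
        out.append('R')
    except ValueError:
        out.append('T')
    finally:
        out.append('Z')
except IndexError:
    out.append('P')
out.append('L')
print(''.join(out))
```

Execution trace: 'V' (try body) → 'Z' (finally) → 'P' (outer except IndexError) → 'L' (after the try/except). Output: VZPL

Answer: VZPL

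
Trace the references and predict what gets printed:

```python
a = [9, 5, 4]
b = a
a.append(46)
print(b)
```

Key concept: basic list aliasing.
Step by step:
`a = [9, 5, 4]` → a = [9, 5, 4]
`b = a` → b = [9, 5, 4] (same object as a)
`a.append(46)` → a = [9, 5, 4, 46] (same object as b); b = [9, 5, 4, 46] (same object as a)
`print(b)` → prints [9, 5, 4, 46]

Answer: [9, 5, 4, 46]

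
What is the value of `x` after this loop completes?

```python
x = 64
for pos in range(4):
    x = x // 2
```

Halve 4 times: 64 // 2^4 = 4
`x` takes the values: 64 → 32 → 16 → 8 → 4

Answer: 4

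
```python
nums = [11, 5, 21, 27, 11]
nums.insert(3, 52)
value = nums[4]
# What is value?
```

Trace:
`nums = [11, 5, 21, 27, 11]` → nums = [11, 5, 21, 27, 11]
`nums.insert(3, 52)` → nums = [11, 5, 21, 52, 27, 11]
`value = nums[4]` → value = 27
So value = 27

Answer: 27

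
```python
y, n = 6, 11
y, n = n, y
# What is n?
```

Trace:
`y, n = 6, 11` → y = 6; n = 11
`y, n = n, y` → y = 11; n = 6
So n = 6

Answer: 6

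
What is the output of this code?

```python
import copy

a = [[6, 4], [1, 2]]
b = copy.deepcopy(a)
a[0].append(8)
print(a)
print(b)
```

Key concept: deep copy is fully independent.
Step by step:
`a = [[6, 4], [1, 2]]` → a = [[6, 4], [1, 2]]
`b = copy.deepcopy(a)` → b = [[6, 4], [1, 2]]
`a[0].append(8)` → a = [[6, 4, 8], [1, 2]]
`print(a)` → prints [[6, 4, 8], [1, 2]]
`print(b)` → prints [[6, 4], [1, 2]]

Answer:
[[6, 4, 8], [1, 2]]
[[6, 4], [1, 2]]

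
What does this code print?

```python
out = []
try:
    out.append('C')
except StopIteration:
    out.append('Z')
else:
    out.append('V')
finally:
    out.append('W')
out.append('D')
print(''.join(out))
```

Execution trace: 'C' (try body, no exception) → 'V' (else) → 'W' (finally) → 'D' (after the try/except). Output: CVWD

Answer: CVWD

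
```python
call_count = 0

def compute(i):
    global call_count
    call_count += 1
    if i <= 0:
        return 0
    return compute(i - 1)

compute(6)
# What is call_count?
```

Linear recursion stepping by 1: 7 calls from i=6 down to ≤0.

Answer: 7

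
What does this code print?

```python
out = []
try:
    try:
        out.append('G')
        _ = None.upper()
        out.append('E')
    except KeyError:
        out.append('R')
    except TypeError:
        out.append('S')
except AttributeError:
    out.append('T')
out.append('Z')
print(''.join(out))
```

Execution trace: 'G' (try body) → 'T' (outer except AttributeError) → 'Z' (after the try/except). Output: GTZ

Answer: GTZ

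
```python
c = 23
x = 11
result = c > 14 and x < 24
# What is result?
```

Trace:
`c = 23` → c = 23
`x = 11` → x = 11
`result = c > 14 and x < 24` → result = True
So result = True

Answer: True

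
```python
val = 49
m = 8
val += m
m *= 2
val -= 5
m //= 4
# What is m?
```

Trace:
`val = 49` → val = 49
`m = 8` → m = 8
`val += m` → val = 57
`m *= 2` → m = 16
`val -= 5` → val = 52
`m //= 4` → m = 4
So m = 4

Answer: 4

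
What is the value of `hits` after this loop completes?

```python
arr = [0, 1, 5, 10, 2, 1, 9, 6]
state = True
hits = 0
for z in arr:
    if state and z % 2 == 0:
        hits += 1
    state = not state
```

Count even values at even positions
`hits` takes the values: 0 → 1 → 2

Answer: 2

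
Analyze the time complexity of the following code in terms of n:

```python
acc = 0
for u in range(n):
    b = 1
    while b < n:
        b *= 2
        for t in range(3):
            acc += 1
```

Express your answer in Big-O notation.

Each loop level contributes: n × log n × 1. Multiplying the contributions gives O(n log n).

Answer: O(n log n)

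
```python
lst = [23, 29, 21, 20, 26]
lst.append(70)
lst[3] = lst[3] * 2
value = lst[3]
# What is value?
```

Trace:
`lst = [23, 29, 21, 20, 26]` → lst = [23, 29, 21, 20, 26]
`lst.append(70)` → lst = [23, 29, 21, 20, 26, 70]
`lst[3] = lst[3] * 2` → lst = [23, 29, 21, 40, 26, 70]
`value = lst[3]` → value = 40
So value = 40

Answer: 40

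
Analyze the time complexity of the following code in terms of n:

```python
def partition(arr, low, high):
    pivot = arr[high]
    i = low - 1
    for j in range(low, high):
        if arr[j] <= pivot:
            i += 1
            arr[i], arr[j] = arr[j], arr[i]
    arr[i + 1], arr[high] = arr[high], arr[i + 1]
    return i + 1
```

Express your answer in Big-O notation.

This is Lomuto partition (single pass over [low, high), where n = high - low). Time complexity: O(n).

Answer: O(n)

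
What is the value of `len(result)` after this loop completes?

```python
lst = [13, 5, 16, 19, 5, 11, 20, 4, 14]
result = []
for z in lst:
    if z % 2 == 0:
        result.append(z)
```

Count even numbers in [13, 5, 16, 19, 5, 11, 20, 4, 14]
`result` takes the values: [] → [16] → [16, 20] → [16, 20, 4] → [16, 20, 4, 14]
So `len(result)` = 4

Answer: 4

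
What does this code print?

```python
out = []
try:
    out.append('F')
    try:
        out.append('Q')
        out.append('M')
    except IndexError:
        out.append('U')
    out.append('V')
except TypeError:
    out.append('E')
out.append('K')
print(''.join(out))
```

Execution trace: 'F' (try body) → 'Q' (inner try body) → 'M' (inner try body, no exception) → 'V' (try body, no exception) → 'K' (after the try/except). Output: FQMVK

Answer: FQMVK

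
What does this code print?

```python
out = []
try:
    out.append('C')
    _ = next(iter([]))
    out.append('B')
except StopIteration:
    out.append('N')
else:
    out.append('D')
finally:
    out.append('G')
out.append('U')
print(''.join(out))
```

Execution trace: 'C' (try body) → 'N' (except StopIteration) → 'G' (finally) → 'U' (after the try/except). Output: CNGU

Answer: CNGU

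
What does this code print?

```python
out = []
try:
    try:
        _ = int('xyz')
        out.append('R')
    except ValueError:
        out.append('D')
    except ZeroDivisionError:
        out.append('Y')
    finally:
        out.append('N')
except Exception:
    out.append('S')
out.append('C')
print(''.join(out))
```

Execution trace: 'D' (inner except ValueError) → 'N' (inner finally) → 'C' (after the try/except). Output: DNC

Answer: DNC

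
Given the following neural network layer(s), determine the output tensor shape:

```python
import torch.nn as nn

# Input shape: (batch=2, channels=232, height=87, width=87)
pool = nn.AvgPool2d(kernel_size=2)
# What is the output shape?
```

Input: (2, 232, 87, 87) -> Output: (2, 232, 43, 43)

Answer: (2, 232, 43, 43)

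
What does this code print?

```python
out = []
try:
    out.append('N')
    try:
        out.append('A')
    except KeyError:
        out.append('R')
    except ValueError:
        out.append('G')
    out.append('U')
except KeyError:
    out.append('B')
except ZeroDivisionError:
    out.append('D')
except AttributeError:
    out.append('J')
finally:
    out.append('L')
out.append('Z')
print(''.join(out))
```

Execution trace: 'N' (try body) → 'A' (inner try body, no exception) → 'U' (try body, no exception) → 'L' (finally) → 'Z' (after the try/except). Output: NAULZ

Answer: NAULZ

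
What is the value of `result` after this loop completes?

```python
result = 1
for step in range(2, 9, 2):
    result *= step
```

Product of even numbers 2 to 8
`result` takes the values: 1 → 2 → 8 → 48 → 384

Answer: 384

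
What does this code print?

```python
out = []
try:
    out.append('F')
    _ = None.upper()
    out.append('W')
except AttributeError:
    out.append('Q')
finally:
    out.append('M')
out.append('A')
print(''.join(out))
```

Execution trace: 'F' (try body) → 'Q' (except AttributeError) → 'M' (finally) → 'A' (after the try/except). Output: FQMA

Answer: FQMA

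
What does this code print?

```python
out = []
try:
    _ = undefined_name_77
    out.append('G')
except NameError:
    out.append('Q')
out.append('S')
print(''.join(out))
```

Execution trace: 'Q' (except NameError) → 'S' (after the try/except). Output: QS

Answer: QS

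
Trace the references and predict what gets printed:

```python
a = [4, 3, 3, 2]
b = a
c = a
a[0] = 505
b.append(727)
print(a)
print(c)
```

Key concept: multiple aliases.
Step by step:
`a = [4, 3, 3, 2]` → a = [4, 3, 3, 2]
`b = a` → b = [4, 3, 3, 2] (same object as a)
`c = a` → c = [4, 3, 3, 2] (same object as a, b)
`a[0] = 505` → a = [505, 3, 3, 2] (same object as b, c); b = [505, 3, 3, 2] (same object as a, c); c = [505, 3, 3, 2] (same object as a, b)
`b.append(727)` → a = [505, 3, 3, 2, 727] (same object as b, c); b = [505, 3, 3, 2, 727] (same object as a, c); c = [505, 3, 3, 2, 727] (same object as a, b)
`print(a)` → prints [505, 3, 3, 2, 727]
`print(c)` → prints [505, 3, 3, 2, 727]

Answer:
[505, 3, 3, 2, 727]
[505, 3, 3, 2, 727]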